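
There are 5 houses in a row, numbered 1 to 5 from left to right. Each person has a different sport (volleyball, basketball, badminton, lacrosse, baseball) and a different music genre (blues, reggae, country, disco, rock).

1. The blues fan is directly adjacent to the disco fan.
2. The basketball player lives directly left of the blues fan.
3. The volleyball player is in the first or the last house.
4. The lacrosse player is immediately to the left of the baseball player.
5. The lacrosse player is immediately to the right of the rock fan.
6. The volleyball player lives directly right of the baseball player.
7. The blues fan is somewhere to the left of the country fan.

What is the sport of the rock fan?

basketball

Clue 6: the volleyball player is in house 5.
By clue 6, the baseball player is in house 4.
Clue 4 places the lacrosse player in house 3.
Clue 5: the rock fan is in house 2.
Clue 2: the basketball player is in house 2.
Clue 2: the blues fan is in house 3.
The only sport still possible for house 1 is badminton.
House 1's music genre must be reggae (nothing else left).
From clue 1, the disco fan must be in house 4.
The only music genre still possible for house 5 is country.
So: house 1 = badminton/reggae, house 2 = basketball/rock, house 3 = lacrosse/blues, house 4 = baseball/disco, house 5 = volleyball/country.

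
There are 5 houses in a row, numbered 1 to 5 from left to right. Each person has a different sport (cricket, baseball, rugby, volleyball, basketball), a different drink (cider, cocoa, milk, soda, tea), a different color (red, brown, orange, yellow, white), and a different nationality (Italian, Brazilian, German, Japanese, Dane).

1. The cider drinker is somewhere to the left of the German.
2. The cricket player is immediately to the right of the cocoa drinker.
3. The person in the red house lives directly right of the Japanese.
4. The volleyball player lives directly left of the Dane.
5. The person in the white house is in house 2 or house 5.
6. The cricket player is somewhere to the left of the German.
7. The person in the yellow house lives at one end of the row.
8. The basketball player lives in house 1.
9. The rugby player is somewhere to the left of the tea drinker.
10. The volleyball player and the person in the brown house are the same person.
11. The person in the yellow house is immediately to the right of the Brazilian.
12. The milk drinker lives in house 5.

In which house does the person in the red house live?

3

Clue 8: the basketball player is in house 1.
Clue 11: the person in the yellow house is in house 5.
Clue 11 places the Brazilian in house 4.
Clue 12 places the milk drinker in house 5.
That leaves baseball as the sport for house 5.
So house 2 gets white for color.
The volleyball player is in house 4 (clue 10).
Clue 10: the person in the brown house is in house 4.
So house 1 gets orange for color.
That leaves red as the color for house 3.
That leaves Italian as the nationality for house 1.
So house 2 gets Japanese for nationality.
By clue 4, the Dane is in house 5.
House 3's nationality must be German (nothing else left).
The cricket player is in house 2 (clue 6).
House 3 sport: only rugby fits.
From clue 2, the cocoa drinker must be in house 1.
The tea drinker is in house 4 (clue 9).
So house 3 gets soda for drink.
So house 2 gets cider for drink.
So: house 1 = basketball/cocoa/orange/Italian, house 2 = cricket/cider/white/Japanese, house 3 = rugby/soda/red/German, house 4 = volleyball/tea/brown/Brazilian, house 5 = baseball/milk/yellow/Dane.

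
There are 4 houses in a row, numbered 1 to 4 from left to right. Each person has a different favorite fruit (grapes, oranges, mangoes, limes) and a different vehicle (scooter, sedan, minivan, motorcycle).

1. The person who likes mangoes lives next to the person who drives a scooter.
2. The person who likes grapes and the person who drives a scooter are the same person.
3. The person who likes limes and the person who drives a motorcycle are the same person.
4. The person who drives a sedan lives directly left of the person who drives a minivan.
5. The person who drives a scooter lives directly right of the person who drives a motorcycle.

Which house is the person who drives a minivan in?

The person who likes grapes is narrowed to house 2 or 3 or 4; consider each.
Placing it in house 3 and house 4 leads to a contradiction, so it's in house 2.
Clue 2: the person who drives a scooter is in house 2.
From clue 5, the person who drives a motorcycle must be in house 1.
The only vehicle still possible for house 4 is minivan.
By clue 3, the person who likes limes is in house 1.
That leaves oranges as the favorite fruit for house 4.
So house 3 gets sedan for vehicle.
That leaves mangoes as the favorite fruit for house 3.
So: house 1 = limes/motorcycle, house 2 = grapes/scooter, house 3 = mangoes/sedan, house 4 = oranges/minivan.

4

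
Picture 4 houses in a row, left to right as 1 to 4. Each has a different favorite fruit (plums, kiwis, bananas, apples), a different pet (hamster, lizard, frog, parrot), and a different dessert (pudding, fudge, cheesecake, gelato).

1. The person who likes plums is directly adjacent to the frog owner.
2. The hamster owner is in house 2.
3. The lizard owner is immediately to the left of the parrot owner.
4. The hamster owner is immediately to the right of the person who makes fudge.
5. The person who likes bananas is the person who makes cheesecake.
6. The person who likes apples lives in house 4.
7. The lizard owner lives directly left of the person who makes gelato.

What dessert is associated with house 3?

cheesecake

The hamster owner is in house 2 (clue 2).
Clue 4: the person who makes fudge is in house 1.
Clue 6: the person who likes apples is in house 4.
Clue 3: the lizard owner is in house 3.
From clue 3, the parrot owner must be in house 4.
From clue 7, the person who makes gelato must be in house 4.
The only favorite fruit still possible for house 1 is kiwis.
That leaves frog as the pet for house 1.
Clue 1: the person who likes plums is in house 2.
So house 3 gets bananas for favorite fruit.
Clue 5: the person who makes cheesecake is in house 3.
That leaves pudding as the dessert for house 2.
So: house 1 = kiwis/frog/fudge, house 2 = plums/hamster/pudding, house 3 = bananas/lizard/cheesecake, house 4 = apples/parrot/gelato.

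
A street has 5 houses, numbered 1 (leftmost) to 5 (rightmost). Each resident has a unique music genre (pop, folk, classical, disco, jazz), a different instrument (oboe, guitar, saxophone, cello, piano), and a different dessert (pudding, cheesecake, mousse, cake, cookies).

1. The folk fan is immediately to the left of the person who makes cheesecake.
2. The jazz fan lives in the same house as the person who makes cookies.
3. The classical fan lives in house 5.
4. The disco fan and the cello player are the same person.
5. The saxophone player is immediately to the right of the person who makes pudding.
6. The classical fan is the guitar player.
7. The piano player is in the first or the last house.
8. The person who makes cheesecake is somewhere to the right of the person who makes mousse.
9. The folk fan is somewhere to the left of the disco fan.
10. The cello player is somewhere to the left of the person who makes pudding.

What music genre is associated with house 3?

pop

By clue 3, the classical fan is in house 5.
Clue 6 places the guitar player in house 5.
That leaves piano as the instrument for house 1.
Clue 10 places the cello player in house 2.
Clue 10: the person who makes pudding is in house 3.
From clue 1, the folk fan must be in house 1.
From clue 1, the person who makes cheesecake must be in house 2.
By clue 4, the disco fan is in house 2.
By clue 5, the saxophone player is in house 4.
From clue 8, the person who makes mousse must be in house 1.
House 3 music genre: only pop fits.
So house 4 gets jazz for music genre.
So house 3 gets oboe for instrument.
So house 4 gets cookies for dessert.
The only dessert still possible for house 5 is cake.
So: house 1 = folk/piano/mousse, house 2 = disco/cello/cheesecake, house 3 = pop/oboe/pudding, house 4 = jazz/saxophone/cookies, house 5 = classical/guitar/cake.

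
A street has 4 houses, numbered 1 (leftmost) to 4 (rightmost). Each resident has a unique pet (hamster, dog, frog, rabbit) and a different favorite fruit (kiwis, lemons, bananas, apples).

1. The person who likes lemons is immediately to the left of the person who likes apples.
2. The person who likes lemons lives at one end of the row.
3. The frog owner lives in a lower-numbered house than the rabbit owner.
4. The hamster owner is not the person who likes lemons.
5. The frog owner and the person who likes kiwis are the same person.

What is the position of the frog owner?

By clue 2, the person who likes lemons is in house 1.
Clue 1: the person who likes apples is in house 2.
House 1's pet must be dog (nothing else left).
So house 4 gets bananas for favorite fruit.
Clue 5: the frog owner is in house 3.
House 2 pet: only hamster fits.
That leaves rabbit as the pet for house 4.
The only favorite fruit still possible for house 3 is kiwis.
So: house 1 = dog/lemons, house 2 = hamster/apples, house 3 = frog/kiwis, house 4 = rabbit/bananas.

3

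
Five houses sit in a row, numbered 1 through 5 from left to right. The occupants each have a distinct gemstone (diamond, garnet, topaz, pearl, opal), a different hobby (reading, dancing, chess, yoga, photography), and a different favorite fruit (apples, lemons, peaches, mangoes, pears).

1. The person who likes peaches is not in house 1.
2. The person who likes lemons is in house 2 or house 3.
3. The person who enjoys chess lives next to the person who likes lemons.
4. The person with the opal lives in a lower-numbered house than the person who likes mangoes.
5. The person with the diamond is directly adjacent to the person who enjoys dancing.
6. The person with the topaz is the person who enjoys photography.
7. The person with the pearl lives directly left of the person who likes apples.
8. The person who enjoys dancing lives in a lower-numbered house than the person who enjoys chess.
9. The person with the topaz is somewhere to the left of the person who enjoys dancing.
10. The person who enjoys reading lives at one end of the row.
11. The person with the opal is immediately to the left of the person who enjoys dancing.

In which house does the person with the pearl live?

3

So house 1 gets pears for favorite fruit.
House 5's gemstone must be garnet (nothing else left).
The person with the opal is narrowed to house 1 or 2; consider each.
Placing it in house 1 leads to a contradiction, so it's in house 2.
Clue 11: the person who enjoys dancing is in house 3.
The only hobby still possible for house 4 is chess.
Clue 3: the person who likes lemons is in house 3.
By clue 5, the person with the diamond is in house 4.
Clue 6 places the person who enjoys photography in house 1.
House 1's gemstone must be topaz (nothing else left).
So house 3 gets pearl for gemstone.
House 2 hobby: only yoga fits.
House 5 hobby: only reading fits.
The person who likes apples is in house 4 (clue 7).
House 2 favorite fruit: only peaches fits.
The only favorite fruit still possible for house 5 is mangoes.
So: house 1 = topaz/photography/pears, house 2 = opal/yoga/peaches, house 3 = pearl/dancing/lemons, house 4 = diamond/chess/apples, house 5 = garnet/reading/mangoes.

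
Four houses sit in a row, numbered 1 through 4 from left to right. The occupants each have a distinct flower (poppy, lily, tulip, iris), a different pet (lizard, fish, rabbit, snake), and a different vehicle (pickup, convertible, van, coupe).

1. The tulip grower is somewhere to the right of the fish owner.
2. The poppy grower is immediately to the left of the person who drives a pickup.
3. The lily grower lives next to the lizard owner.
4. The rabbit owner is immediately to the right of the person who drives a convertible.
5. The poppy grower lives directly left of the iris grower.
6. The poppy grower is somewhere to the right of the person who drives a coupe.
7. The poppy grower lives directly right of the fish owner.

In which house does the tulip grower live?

The only flower still possible for house 1 is lily.
From clue 3, the lizard owner must be in house 2.
House 1's pet must be fish (nothing else left).
From clue 7, the poppy grower must be in house 2.
Clue 2 places the person who drives a pickup in house 3.
By clue 5, the iris grower is in house 3.
From clue 6, the person who drives a coupe must be in house 1.
The only flower still possible for house 4 is tulip.
So house 2 gets convertible for vehicle.
The only vehicle still possible for house 4 is van.
Clue 4 places the rabbit owner in house 3.
So house 4 gets snake for pet.
So: house 1 = lily/fish/coupe, house 2 = poppy/lizard/convertible, house 3 = iris/rabbit/pickup, house 4 = tulip/snake/van.

4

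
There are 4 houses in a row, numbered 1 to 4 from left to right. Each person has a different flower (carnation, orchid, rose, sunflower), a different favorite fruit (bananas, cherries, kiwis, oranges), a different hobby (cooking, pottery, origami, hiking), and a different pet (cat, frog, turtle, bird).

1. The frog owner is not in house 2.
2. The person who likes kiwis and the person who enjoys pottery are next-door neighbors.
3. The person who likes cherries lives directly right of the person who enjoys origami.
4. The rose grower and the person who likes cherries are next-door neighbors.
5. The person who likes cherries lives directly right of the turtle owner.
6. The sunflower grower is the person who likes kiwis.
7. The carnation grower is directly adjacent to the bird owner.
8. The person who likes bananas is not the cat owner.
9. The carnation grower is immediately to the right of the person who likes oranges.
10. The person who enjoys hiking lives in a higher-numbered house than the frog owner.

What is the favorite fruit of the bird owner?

kiwis

The frog owner is narrowed to house 1 or 3; consider each.
Placing it in house 3 leads to a contradiction, so it's in house 1.
The person who likes cherries is narrowed to house 3 or 4; consider each.
Placing it in house 4 leads to a contradiction, so it's in house 3.
By clue 3, the person who enjoys origami is in house 2.
The turtle owner is in house 2 (clue 5).
House 1's flower must be orchid (nothing else left).
So house 3 gets carnation for flower.
From clue 7, the bird owner must be in house 4.
By clue 9, the person who likes oranges is in house 2.
House 1 favorite fruit: only bananas fits.
So house 4 gets kiwis for favorite fruit.
House 3's pet must be cat (nothing else left).
The person who enjoys pottery is in house 3 (clue 2).
The sunflower grower is in house 4 (clue 6).
The only flower still possible for house 2 is rose.
So house 1 gets cooking for hobby.
The only hobby still possible for house 4 is hiking.
So: house 1 = orchid/bananas/cooking/frog, house 2 = rose/oranges/origami/turtle, house 3 = carnation/cherries/pottery/cat, house 4 = sunflower/kiwis/hiking/bird.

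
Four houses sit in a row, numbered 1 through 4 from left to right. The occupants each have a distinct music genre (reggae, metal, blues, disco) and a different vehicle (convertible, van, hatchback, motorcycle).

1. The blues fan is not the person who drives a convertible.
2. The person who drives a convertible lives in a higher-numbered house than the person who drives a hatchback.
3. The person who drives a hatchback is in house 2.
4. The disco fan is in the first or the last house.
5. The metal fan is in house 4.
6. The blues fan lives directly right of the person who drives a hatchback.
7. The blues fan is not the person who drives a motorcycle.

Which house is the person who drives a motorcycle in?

1

By clue 3, the person who drives a hatchback is in house 2.
From clue 5, the metal fan must be in house 4.
By clue 6, the blues fan is in house 3.
That leaves disco as the music genre for house 1.
So house 2 gets reggae for music genre.
Clue 1 places the person who drives a convertible in house 4.
So house 1 gets motorcycle for vehicle.
House 3 vehicle: only van fits.
So: house 1 = disco/motorcycle, house 2 = reggae/hatchback, house 3 = blues/van, house 4 = metal/convertible.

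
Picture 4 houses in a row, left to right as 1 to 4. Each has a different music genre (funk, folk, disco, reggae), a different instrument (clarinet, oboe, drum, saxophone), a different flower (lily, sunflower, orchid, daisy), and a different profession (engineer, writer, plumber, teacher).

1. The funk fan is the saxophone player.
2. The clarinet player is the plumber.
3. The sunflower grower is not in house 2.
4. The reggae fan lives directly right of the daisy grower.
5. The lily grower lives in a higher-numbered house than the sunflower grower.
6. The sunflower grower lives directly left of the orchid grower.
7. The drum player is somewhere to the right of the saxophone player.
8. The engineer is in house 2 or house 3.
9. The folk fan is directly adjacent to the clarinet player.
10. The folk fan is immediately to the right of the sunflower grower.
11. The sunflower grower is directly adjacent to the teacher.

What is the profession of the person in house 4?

writer

The folk fan is narrowed to house 2 or 4; consider each.
Placing it in house 4 leads to a contradiction, so it's in house 2.
Clue 10: the sunflower grower is in house 1.
The teacher is in house 2 (clue 11).
The only profession still possible for house 4 is writer.
The orchid grower is in house 2 (clue 6).
House 3 flower: only daisy fits.
House 4 flower: only lily fits.
So house 1 gets plumber for profession.
House 3 profession: only engineer fits.
The clarinet player is in house 1 (clue 2).
Clue 4 places the reggae fan in house 4.
House 3's instrument must be saxophone (nothing else left).
Clue 1 places the funk fan in house 3.
Clue 7 places the drum player in house 4.
House 1 music genre: only disco fits.
House 2 instrument: only oboe fits.
So: house 1 = disco/clarinet/sunflower/plumber, house 2 = folk/oboe/orchid/teacher, house 3 = funk/saxophone/daisy/engineer, house 4 = reggae/drum/lily/writer.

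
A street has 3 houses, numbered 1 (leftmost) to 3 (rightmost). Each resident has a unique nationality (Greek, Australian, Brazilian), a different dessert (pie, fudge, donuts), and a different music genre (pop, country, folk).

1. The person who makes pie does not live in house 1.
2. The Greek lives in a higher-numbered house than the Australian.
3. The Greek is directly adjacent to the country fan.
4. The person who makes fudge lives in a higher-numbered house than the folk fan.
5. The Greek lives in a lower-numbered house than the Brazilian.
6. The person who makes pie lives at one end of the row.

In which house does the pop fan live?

2

The Greek is in house 2 (clue 5).
From clue 5, the Brazilian must be in house 3.
By clue 6, the person who makes pie is in house 3.
That leaves Australian as the nationality for house 1.
The only dessert still possible for house 1 is donuts.
House 2's dessert must be fudge (nothing else left).
By clue 4, the folk fan is in house 1.
House 2 music genre: only pop fits.
So house 3 gets country for music genre.
So: house 1 = Australian/donuts/folk, house 2 = Greek/fudge/pop, house 3 = Brazilian/pie/country.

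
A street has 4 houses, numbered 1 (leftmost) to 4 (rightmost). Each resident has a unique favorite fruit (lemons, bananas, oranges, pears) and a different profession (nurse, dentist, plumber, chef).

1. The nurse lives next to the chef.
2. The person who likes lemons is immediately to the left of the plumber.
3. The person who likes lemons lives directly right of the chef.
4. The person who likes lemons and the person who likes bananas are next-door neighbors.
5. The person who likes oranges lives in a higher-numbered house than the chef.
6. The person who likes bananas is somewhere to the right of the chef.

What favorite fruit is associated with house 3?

bananas

So house 1 gets pears for favorite fruit.
The person who likes lemons is narrowed to house 2 or 3; consider each.
Placing it in house 3 leads to a contradiction, so it's in house 2.
By clue 2, the plumber is in house 3.
Clue 3: the chef is in house 1.
Clue 4: the person who likes bananas is in house 3.
The only favorite fruit still possible for house 4 is oranges.
So house 4 gets dentist for profession.
So house 2 gets nurse for profession.
So: house 1 = pears/chef, house 2 = lemons/nurse, house 3 = bananas/plumber, house 4 = oranges/dentist.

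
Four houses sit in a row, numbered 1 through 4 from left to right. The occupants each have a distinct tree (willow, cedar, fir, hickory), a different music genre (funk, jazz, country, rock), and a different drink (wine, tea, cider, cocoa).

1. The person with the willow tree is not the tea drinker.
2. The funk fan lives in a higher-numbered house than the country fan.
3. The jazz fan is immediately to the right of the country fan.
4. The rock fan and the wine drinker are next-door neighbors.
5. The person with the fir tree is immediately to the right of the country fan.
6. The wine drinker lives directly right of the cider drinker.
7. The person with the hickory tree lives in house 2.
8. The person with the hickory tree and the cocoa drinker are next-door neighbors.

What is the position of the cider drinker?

1

From clue 7, the person with the hickory tree must be in house 2.
House 1's music genre must be rock (nothing else left).
By clue 4, the wine drinker is in house 2.
From clue 6, the cider drinker must be in house 1.
House 2 music genre: only country fits.
So house 3 gets cocoa for drink.
House 4's drink must be tea (nothing else left).
By clue 3, the jazz fan is in house 3.
From clue 5, the person with the fir tree must be in house 3.
House 4's tree must be cedar (nothing else left).
That leaves funk as the music genre for house 4.
That leaves willow as the tree for house 1.
So: house 1 = willow/rock/cider, house 2 = hickory/country/wine, house 3 = fir/jazz/cocoa, house 4 = cedar/funk/tea.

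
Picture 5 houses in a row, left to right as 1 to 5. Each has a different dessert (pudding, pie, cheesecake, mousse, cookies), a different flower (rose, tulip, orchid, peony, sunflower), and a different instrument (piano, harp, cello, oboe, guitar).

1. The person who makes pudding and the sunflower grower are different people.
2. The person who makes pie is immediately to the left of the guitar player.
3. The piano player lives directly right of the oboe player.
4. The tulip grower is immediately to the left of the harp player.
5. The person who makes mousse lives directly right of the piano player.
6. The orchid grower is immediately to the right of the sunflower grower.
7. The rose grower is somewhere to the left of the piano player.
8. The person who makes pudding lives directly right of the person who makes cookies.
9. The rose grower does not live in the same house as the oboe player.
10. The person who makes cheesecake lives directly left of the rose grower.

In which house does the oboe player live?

So house 1 gets cello for instrument.
The person who makes cheesecake is narrowed to house 1 or 2; consider each.
Placing it in house 2 leads to a contradiction, so it's in house 1.
By clue 10, the rose grower is in house 2.
Clue 9 places the oboe player in house 3.
The only instrument still possible for house 2 is harp.
So house 5 gets guitar for instrument.
Clue 2 places the person who makes pie in house 4.
By clue 4, the tulip grower is in house 1.
Clue 5 places the person who makes mousse in house 5.
So house 2 gets cookies for dessert.
So house 3 gets pudding for dessert.
House 4's instrument must be piano (nothing else left).
From clue 1, the sunflower grower must be in house 4.
From clue 6, the orchid grower must be in house 5.
House 3 flower: only peony fits.
So: house 1 = cheesecake/tulip/cello, house 2 = cookies/rose/harp, house 3 = pudding/peony/oboe, house 4 = pie/sunflower/piano, house 5 = mousse/orchid/guitar.

3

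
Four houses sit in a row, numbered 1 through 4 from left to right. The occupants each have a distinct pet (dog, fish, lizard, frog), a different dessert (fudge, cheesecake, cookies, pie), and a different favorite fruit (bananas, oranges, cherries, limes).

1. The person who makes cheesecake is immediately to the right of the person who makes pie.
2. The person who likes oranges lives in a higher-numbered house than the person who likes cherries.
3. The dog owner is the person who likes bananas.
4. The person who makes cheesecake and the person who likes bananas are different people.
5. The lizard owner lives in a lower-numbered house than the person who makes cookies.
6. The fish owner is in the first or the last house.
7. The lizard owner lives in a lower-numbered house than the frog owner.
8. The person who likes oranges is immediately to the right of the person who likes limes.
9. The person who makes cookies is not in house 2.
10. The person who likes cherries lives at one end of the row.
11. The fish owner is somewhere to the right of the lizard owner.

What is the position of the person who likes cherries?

By clue 10, the person who likes cherries is in house 1.
Clue 11: the fish owner is in house 4.
House 1 pet: only lizard fits.
So house 4 gets oranges for favorite fruit.
By clue 8, the person who likes limes is in house 3.
That leaves bananas as the favorite fruit for house 2.
Clue 3: the dog owner is in house 2.
House 3's pet must be frog (nothing else left).
House 1 dessert: only fudge fits.
That leaves pie as the dessert for house 2.
From clue 1, the person who makes cheesecake must be in house 3.
House 4 dessert: only cookies fits.
So: house 1 = lizard/fudge/cherries, house 2 = dog/pie/bananas, house 3 = frog/cheesecake/limes, house 4 = fish/cookies/oranges.

1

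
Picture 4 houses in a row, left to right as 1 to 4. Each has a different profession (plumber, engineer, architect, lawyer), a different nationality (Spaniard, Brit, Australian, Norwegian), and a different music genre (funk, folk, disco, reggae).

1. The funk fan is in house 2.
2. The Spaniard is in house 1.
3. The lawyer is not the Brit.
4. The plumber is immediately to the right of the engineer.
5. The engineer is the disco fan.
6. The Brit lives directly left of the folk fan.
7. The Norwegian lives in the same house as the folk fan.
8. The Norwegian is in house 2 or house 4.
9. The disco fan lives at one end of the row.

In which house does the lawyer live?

4

Clue 1: the funk fan is in house 2.
Clue 2: the Spaniard is in house 1.
From clue 9, the disco fan must be in house 1.
Clue 5: the engineer is in house 1.
From clue 7, the Norwegian must be in house 4.
The folk fan is in house 4 (clue 7).
House 3 music genre: only reggae fits.
By clue 4, the plumber is in house 2.
Clue 6 places the Brit in house 3.
House 2's nationality must be Australian (nothing else left).
Clue 3: the lawyer is in house 4.
House 3's profession must be architect (nothing else left).
So: house 1 = engineer/Spaniard/disco, house 2 = plumber/Australian/funk, house 3 = architect/Brit/reggae, house 4 = lawyer/Norwegian/folk.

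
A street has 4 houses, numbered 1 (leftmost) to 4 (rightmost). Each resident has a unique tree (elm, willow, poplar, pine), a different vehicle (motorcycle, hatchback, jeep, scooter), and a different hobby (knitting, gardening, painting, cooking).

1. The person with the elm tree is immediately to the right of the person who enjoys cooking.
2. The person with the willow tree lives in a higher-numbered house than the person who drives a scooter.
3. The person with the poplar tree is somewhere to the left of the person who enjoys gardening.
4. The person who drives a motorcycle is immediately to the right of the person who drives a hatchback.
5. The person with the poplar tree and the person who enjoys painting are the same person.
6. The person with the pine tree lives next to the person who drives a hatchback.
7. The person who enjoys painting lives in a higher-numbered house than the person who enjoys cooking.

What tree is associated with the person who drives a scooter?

So house 1 gets pine for tree.
So house 4 gets willow for tree.
By clue 6, the person who drives a hatchback is in house 2.
The person who drives a motorcycle is in house 3 (clue 4).
House 1's vehicle must be scooter (nothing else left).
That leaves jeep as the vehicle for house 4.
The person with the elm tree is narrowed to house 2 or 3; consider each.
Placing it in house 3 leads to a contradiction, so it's in house 2.
From clue 1, the person who enjoys cooking must be in house 1.
House 3 tree: only poplar fits.
Clue 3: the person who enjoys gardening is in house 4.
By clue 5, the person who enjoys painting is in house 3.
The only hobby still possible for house 2 is knitting.
So: house 1 = pine/scooter/cooking, house 2 = elm/hatchback/knitting, house 3 = poplar/motorcycle/painting, house 4 = willow/jeep/gardening.

pine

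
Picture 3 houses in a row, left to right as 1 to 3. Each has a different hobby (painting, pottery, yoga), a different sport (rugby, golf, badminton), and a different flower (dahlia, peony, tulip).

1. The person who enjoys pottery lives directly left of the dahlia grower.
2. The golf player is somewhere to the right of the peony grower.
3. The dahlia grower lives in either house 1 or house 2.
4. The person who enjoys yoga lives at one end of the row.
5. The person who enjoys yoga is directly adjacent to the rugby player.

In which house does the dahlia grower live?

The dahlia grower is in house 2 (clue 3).
Clue 5 places the rugby player in house 2.
The only sport still possible for house 1 is badminton.
So house 3 gets golf for sport.
So house 1 gets peony for flower.
So house 3 gets tulip for flower.
Clue 1: the person who enjoys pottery is in house 1.
House 2's hobby must be painting (nothing else left).
The only hobby still possible for house 3 is yoga.
So: house 1 = pottery/badminton/peony, house 2 = painting/rugby/dahlia, house 3 = yoga/golf/tulip.

2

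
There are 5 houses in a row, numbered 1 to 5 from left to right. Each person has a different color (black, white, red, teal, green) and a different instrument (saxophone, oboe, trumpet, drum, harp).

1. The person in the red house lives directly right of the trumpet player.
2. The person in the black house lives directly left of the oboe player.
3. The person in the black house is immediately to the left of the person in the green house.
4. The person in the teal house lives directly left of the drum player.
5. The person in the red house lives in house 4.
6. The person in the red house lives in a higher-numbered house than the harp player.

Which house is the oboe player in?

2

The person in the red house is in house 4 (clue 5).
By clue 1, the trumpet player is in house 3.
House 5's color must be white (nothing else left).
House 5 instrument: only saxophone fits.
The person in the black house is in house 1 (clue 2).
The oboe player is in house 2 (clue 2).
From clue 3, the person in the green house must be in house 2.
So house 3 gets teal for color.
That leaves harp as the instrument for house 1.
House 4 instrument: only drum fits.
So: house 1 = black/harp, house 2 = green/oboe, house 3 = teal/trumpet, house 4 = red/drum, house 5 = white/saxophone.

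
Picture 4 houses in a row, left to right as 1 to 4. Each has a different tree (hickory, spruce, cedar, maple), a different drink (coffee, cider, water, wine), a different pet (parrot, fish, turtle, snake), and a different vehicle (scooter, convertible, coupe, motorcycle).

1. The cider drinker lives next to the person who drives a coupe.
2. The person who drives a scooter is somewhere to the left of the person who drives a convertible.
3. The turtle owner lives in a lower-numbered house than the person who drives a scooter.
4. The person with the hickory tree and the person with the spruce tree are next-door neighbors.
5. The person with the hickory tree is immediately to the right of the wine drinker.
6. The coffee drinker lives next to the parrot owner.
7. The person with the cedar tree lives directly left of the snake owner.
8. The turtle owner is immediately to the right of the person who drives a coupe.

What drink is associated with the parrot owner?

Clue 8 places the turtle owner in house 2.
By clue 8, the person who drives a coupe is in house 1.
By clue 1, the cider drinker is in house 2.
From clue 3, the person who drives a scooter must be in house 3.
That leaves motorcycle as the vehicle for house 2.
House 4's vehicle must be convertible (nothing else left).
The only pet still possible for house 1 is fish.
The person with the cedar tree is narrowed to house 2 or 3; consider each.
Placing it in house 2 leads to a contradiction, so it's in house 3.
Clue 7 places the snake owner in house 4.
The only pet still possible for house 3 is parrot.
By clue 4, the person with the hickory tree is in house 2.
From clue 5, the wine drinker must be in house 1.
Clue 6 places the coffee drinker in house 4.
The only tree still possible for house 1 is spruce.
House 4 tree: only maple fits.
House 3 drink: only water fits.
So: house 1 = spruce/wine/fish/coupe, house 2 = hickory/cider/turtle/motorcycle, house 3 = cedar/water/parrot/scooter, house 4 = maple/coffee/snake/convertible.

water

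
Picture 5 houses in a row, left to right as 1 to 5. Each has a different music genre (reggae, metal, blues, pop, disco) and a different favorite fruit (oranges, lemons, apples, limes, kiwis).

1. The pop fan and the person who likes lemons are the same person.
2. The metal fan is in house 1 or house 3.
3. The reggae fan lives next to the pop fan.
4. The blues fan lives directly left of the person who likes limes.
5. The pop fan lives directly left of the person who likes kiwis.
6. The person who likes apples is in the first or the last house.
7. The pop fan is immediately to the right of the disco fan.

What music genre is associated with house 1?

The only music genre still possible for house 5 is reggae.
From clue 3, the pop fan must be in house 4.
From clue 5, the person who likes kiwis must be in house 5.
Clue 7: the disco fan is in house 3.
House 2 music genre: only blues fits.
Clue 1 places the person who likes lemons in house 4.
Clue 4 places the person who likes limes in house 3.
House 1's music genre must be metal (nothing else left).
The only favorite fruit still possible for house 1 is apples.
That leaves oranges as the favorite fruit for house 2.
So: house 1 = metal/apples, house 2 = blues/oranges, house 3 = disco/limes, house 4 = pop/lemons, house 5 = reggae/kiwis.

metal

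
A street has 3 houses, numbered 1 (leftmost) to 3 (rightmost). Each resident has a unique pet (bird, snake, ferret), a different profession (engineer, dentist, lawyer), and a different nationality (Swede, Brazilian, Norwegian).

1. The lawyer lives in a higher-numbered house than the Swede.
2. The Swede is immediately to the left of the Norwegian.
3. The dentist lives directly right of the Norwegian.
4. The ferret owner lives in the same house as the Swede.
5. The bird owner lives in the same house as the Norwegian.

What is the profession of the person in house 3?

dentist

Clue 3: the dentist is in house 3.
The Norwegian is in house 2 (clue 3).
Clue 5 places the bird owner in house 2.
So house 1 gets ferret for pet.
The only pet still possible for house 3 is snake.
House 1's profession must be engineer (nothing else left).
That leaves lawyer as the profession for house 2.
House 3 nationality: only Brazilian fits.
House 1 nationality: only Swede fits.
So: house 1 = ferret/engineer/Swede, house 2 = bird/lawyer/Norwegian, house 3 = snake/dentist/Brazilian.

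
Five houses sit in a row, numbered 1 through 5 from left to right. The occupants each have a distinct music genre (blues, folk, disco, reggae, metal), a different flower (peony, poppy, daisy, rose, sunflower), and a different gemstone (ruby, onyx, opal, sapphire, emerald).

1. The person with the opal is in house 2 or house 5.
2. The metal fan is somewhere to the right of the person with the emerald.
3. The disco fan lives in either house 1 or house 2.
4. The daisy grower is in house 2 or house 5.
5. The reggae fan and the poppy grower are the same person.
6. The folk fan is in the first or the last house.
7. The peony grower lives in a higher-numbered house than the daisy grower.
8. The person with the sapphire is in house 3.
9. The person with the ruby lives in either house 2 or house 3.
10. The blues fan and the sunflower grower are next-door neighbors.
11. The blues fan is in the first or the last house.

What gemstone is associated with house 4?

onyx

Clue 7 places the daisy grower in house 2.
The person with the sapphire is in house 3 (clue 8).
From clue 10, the blues fan must be in house 5.
By clue 10, the sunflower grower is in house 4.
That leaves folk as the music genre for house 1.
The only music genre still possible for house 2 is disco.
That leaves ruby as the gemstone for house 2.
The only gemstone still possible for house 5 is opal.
Clue 2: the person with the emerald is in house 1.
Clue 5 places the reggae fan in house 3.
Clue 5: the poppy grower is in house 3.
The only music genre still possible for house 4 is metal.
That leaves rose as the flower for house 1.
House 5's flower must be peony (nothing else left).
House 4's gemstone must be onyx (nothing else left).
So: house 1 = folk/rose/emerald, house 2 = disco/daisy/ruby, house 3 = reggae/poppy/sapphire, house 4 = metal/sunflower/onyx, house 5 = blues/peony/opal.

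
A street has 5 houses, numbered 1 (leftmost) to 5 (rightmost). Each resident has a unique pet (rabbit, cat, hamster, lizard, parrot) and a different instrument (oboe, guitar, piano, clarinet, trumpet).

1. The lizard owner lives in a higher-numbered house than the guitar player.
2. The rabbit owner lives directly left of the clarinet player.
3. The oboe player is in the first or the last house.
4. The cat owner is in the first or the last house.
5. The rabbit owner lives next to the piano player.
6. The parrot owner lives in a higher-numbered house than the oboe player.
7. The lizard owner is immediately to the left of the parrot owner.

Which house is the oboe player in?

1

The oboe player is in house 1 (clue 6).
The cat owner is narrowed to house 1 or 5; consider each.
Placing it in house 5 leads to a contradiction, so it's in house 1.
The lizard owner is narrowed to house 3 or 4; consider each.
Placing it in house 3 leads to a contradiction, so it's in house 4.
Clue 7: the parrot owner is in house 5.
So house 5 gets trumpet for instrument.
The hamster owner is narrowed to house 2 or 3; consider each.
Placing it in house 3 leads to a contradiction, so it's in house 2.
House 3 pet: only rabbit fits.
The clarinet player is in house 4 (clue 2).
House 3 instrument: only guitar fits.
House 2's instrument must be piano (nothing else left).
So: house 1 = cat/oboe, house 2 = hamster/piano, house 3 = rabbit/guitar, house 4 = lizard/clarinet, house 5 = parrot/trumpet.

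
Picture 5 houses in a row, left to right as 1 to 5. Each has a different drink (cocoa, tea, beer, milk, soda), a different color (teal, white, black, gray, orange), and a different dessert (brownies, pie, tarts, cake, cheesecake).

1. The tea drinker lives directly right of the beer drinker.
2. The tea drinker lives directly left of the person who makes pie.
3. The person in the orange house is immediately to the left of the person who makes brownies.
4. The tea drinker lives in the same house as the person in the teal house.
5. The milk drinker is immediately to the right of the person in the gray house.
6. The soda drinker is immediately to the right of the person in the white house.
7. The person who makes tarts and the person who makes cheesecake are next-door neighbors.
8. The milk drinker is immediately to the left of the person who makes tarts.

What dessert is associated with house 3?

So house 5 gets black for color.
House 1 dessert: only cake fits.
The beer drinker is narrowed to house 1 or 2 or 3; consider each.
Placing it in house 2 and house 3 leads to a contradiction, so it's in house 1.
Clue 1: the tea drinker is in house 2.
By clue 2, the person who makes pie is in house 3.
Clue 4: the person in the teal house is in house 2.
From clue 5, the milk drinker must be in house 4.
Clue 5: the person in the gray house is in house 3.
From clue 8, the person who makes tarts must be in house 5.
House 3 drink: only cocoa fits.
House 5's drink must be soda (nothing else left).
House 1's color must be orange (nothing else left).
That leaves white as the color for house 4.
So house 2 gets brownies for dessert.
House 4 dessert: only cheesecake fits.
So: house 1 = beer/orange/cake, house 2 = tea/teal/brownies, house 3 = cocoa/gray/pie, house 4 = milk/white/cheesecake, house 5 = soda/black/tarts.

pie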